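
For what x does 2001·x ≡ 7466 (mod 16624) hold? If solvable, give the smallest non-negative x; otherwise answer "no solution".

First find gcd(2001, 16624):
16624 = 8×2001 + 616
2001 = 3×616 + 153
616 = 4×153 + 4
153 = 38×4 + 1
4 = 4×1 + 0
gcd = 1, so a unique solution mod 16624 exists.
Back-substitute for the Bézout coefficients:
1 = 153 − 38·4
1 = −38·616 + 153·153
1 = 153·2001 − 497·616
1 = −497·16624 + 4129·2001
So 2001·(4129) ≡ 1 (mod 16624), giving 2001⁻¹ ≡ 4129.
x ≡ 2001⁻¹·7466 ≡ 4129·7466 ≡ 6218 (mod 16624).

6218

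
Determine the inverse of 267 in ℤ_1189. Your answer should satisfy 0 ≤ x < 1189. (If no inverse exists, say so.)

Apply the Euclidean algorithm to 1189 and 267:
1189 = 4×267 + 121
267 = 2×121 + 25
121 = 4×25 + 21
25 = 1×21 + 4
21 = 5×4 + 1
4 = 4×1 + 0
The gcd is 1. Working backward:
1 = 21 − 5·4
1 = −5·25 + 6·21
1 = 6·121 − 29·25
1 = −29·267 + 64·121
1 = 64·1189 − 285·267
So 267·(-285) ≡ 1 (mod 1189), and -285 ≡ 904 (mod 1189).

904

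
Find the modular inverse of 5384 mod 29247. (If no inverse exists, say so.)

14303

Extended Euclidean algorithm:
29247 = 5*5384 + 2327
5384 = 2*2327 + 730
2327 = 3*730 + 137
730 = 5*137 + 45
137 = 3*45 + 2
45 = 22*2 + 1
2 = 2*1 + 0
gcd = 1, so the inverse exists. Back-substitute:
1 = 45 − 22·2
1 = −22·137 + 67·45
1 = 67·730 − 357·137
1 = −357·2327 + 1138·730
1 = 1138·5384 − 2633·2327
1 = −2633·29247 + 14303·5384
So 5384·14303 ≡ 1 (mod 29247).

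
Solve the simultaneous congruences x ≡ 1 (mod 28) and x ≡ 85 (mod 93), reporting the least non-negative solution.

85

Write x = 1 + 28·k. Then 28·k ≡ 85 − 1 ≡ 84 (mod 93).
Need 28⁻¹ mod 93. Extended Euclid on (93, 28):
93 = 3*28 + 9
28 = 3*9 + 1
9 = 9*1 + 0
Back-substitute:
1 = 28 − 3·9
1 = −3·93 + 10·28
28⁻¹ ≡ 10 (mod 93), so k ≡ 10·84 ≡ 3 (mod 93).
x = 1 + 28·3 = 85.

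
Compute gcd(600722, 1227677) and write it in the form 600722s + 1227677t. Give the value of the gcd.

1

Repeated division:
1227677 = 2×600722 + 26233
600722 = 22×26233 + 23596
26233 = 1×23596 + 2637
23596 = 8×2637 + 2500
2637 = 1×2500 + 137
2500 = 18×137 + 34
137 = 4×34 + 1
34 = 34×1 + 0
gcd(600722, 1227677) = 1.
Working backward:
1 = 137 − 4·34
1 = −4·2500 + 73·137
1 = 73·2637 − 77·2500
1 = −77·23596 + 689·2637
1 = 689·26233 − 766·23596
1 = −766·600722 + 17541·26233
1 = 17541·1227677 − 35848·600722
So 1 = (17541)·1227677 + (-35848)·600722.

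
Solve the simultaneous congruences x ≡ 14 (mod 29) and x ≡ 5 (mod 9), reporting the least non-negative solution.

Write x = 14 + 29·k. Then 29·k ≡ 5 − 14 ≡ 0 (mod 9).
Need 29⁻¹ mod 9. Extended Euclid on (9, 2):
9 = 4*2 + 1
2 = 2*1 + 0
Back-substitute:
1 = 9 − 4·2
29⁻¹ ≡ 5 (mod 9), so k ≡ 5·0 ≡ 0 (mod 9).
x = 14 + 29·0 = 14.

14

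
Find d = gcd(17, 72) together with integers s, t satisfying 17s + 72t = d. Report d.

1

Repeated division:
72 = 4*17 + 4
17 = 4*4 + 1
4 = 4*1 + 0
gcd(17, 72) = 1.
Working backward:
1 = 17 − 4·4
1 = −4·72 + 17·17
So 1 = (-4)·72 + (17)·17.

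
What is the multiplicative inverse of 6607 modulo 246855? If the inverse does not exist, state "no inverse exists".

147433

gcd(246855, 6607) by repeated division:
246855 = 37·6607 + 2396
6607 = 2·2396 + 1815
2396 = 1·1815 + 581
1815 = 3·581 + 72
581 = 8·72 + 5
72 = 14·5 + 2
5 = 2·2 + 1
2 = 2·1 + 0
The gcd is 1. Working backward:
1 = 5 − 2·2
1 = −2·72 + 29·5
1 = 29·581 − 234·72
1 = −234·1815 + 731·581
1 = 731·2396 − 965·1815
1 = −965·6607 + 2661·2396
1 = 2661·246855 − 99422·6607
Thus 6607·(-99422) ≡ 1 (mod 246855); reducing, -99422 mod 246855 = 147433.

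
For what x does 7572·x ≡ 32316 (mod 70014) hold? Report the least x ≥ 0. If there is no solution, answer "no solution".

First find gcd(7572, 70014):
70014 = 9×7572 + 1866
7572 = 4×1866 + 108
1866 = 17×108 + 30
108 = 3×30 + 18
30 = 1×18 + 12
18 = 1×12 + 6
12 = 2×6 + 0
gcd = 6 and 6 | 32316, so solutions exist. Divide through by 6: 1262x ≡ 5386 (mod 11669).
Now find 1262⁻¹ mod 11669:
11669 = 9·1262 + 311
1262 = 4·311 + 18
311 = 17·18 + 5
18 = 3·5 + 3
5 = 1·3 + 2
3 = 1·2 + 1
2 = 2·1 + 0
Back-substitute:
1 = 3 − 2
1 = −5 + 2·3
1 = 2·18 − 7·5
1 = −7·311 + 121·18
1 = 121·1262 − 491·311
1 = −491·11669 + 4540·1262
So 1262⁻¹ ≡ 4540 (mod 11669).
Then x ≡ 4540·5386 ≡ 5885 (mod 11669); the smallest non-negative solution is x = 5885.

5885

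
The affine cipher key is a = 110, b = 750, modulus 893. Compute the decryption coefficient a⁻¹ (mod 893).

755

gcd(893, 110) by repeated division:
893 = 8×110 + 13
110 = 8×13 + 6
13 = 2×6 + 1
6 = 6×1 + 0
Since gcd(110, 893) = 1, back-substitute to write 1 as a combination:
1 = 13 − 2·6
1 = −2·110 + 17·13
1 = 17·893 − 138·110
Hence 110⁻¹ ≡ -138 ≡ 755 (mod 893).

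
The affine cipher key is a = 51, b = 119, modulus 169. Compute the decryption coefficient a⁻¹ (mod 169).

Run Euclid on (169, 51):
169 = 3·51 + 16
51 = 3·16 + 3
16 = 5·3 + 1
3 = 3·1 + 0
The gcd is 1. Working backward:
1 = 16 − 5·3
1 = −5·51 + 16·16
1 = 16·169 − 53·51
Hence 51⁻¹ ≡ -53 ≡ 116 (mod 169).

116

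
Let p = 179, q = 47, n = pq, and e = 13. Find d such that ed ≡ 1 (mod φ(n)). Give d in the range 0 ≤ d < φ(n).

φ(n) = (p−1)(q−1) = 178·46 = 8188.
Need d with 13·d ≡ 1 (mod 8188). Apply the extended Euclidean algorithm:
8188 = 629*13 + 11
13 = 1*11 + 2
11 = 5*2 + 1
2 = 2*1 + 0
Back-substitute:
1 = 11 − 5·2
1 = −5·13 + 6·11
1 = 6·8188 − 3779·13
So 13·(-3779) ≡ 1 (mod 8188), hence d ≡ -3779 ≡ 4409 (mod 8188).

4409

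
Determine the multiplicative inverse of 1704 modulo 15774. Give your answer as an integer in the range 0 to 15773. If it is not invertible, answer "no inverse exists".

no inverse exists

Euclidean algorithm on 15774, 1704:
15774 = 9*1704 + 438
1704 = 3*438 + 390
438 = 1*390 + 48
390 = 8*48 + 6
48 = 8*6 + 0
The gcd is 6, not 1, hence no inverse exists.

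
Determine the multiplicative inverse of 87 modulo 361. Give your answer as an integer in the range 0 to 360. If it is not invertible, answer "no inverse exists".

83

Extended Euclidean algorithm:
361 = 4*87 + 13
87 = 6*13 + 9
13 = 1*9 + 4
9 = 2*4 + 1
4 = 4*1 + 0
gcd = 1, so the inverse exists. Back-substitute:
1 = 9 − 2·4
1 = −2·13 + 3·9
1 = 3·87 − 20·13
1 = −20·361 + 83·87
So 87·83 ≡ 1 (mod 361).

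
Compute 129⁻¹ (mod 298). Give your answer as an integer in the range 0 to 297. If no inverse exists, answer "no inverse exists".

67

Run Euclid on (298, 129):
298 = 2*129 + 40
129 = 3*40 + 9
40 = 4*9 + 4
9 = 2*4 + 1
4 = 4*1 + 0
Since gcd(129, 298) = 1, back-substitute to write 1 as a combination:
1 = 9 − 2·4
1 = −2·40 + 9·9
1 = 9·129 − 29·40
1 = −29·298 + 67·129
So 129·67 ≡ 1 (mod 298).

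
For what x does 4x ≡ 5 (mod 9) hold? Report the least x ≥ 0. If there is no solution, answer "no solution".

First find gcd(4, 9):
9 = 2·4 + 1
4 = 4·1 + 0
gcd = 1, so a unique solution mod 9 exists.
Back-substitute for the Bézout coefficients:
1 = 9 − 2·4
So 4·(-2) ≡ 1 (mod 9), giving 4⁻¹ ≡ 7.
x ≡ 4⁻¹·5 ≡ 7·5 ≡ 8 (mod 9).

8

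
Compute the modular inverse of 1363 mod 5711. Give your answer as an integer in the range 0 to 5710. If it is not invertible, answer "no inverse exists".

1764

gcd(5711, 1363) by repeated division:
5711 = 4×1363 + 259
1363 = 5×259 + 68
259 = 3×68 + 55
68 = 1×55 + 13
55 = 4×13 + 3
13 = 4×3 + 1
3 = 3×1 + 0
Since gcd(1363, 5711) = 1, back-substitute to write 1 as a combination:
1 = 13 − 4·3
1 = −4·55 + 17·13
1 = 17·68 − 21·55
1 = −21·259 + 80·68
1 = 80·1363 − 421·259
1 = −421·5711 + 1764·1363
So 1363·1764 ≡ 1 (mod 5711).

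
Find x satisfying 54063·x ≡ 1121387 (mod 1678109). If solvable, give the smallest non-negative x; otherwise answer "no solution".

46922

First find gcd(54063, 1678109):
1678109 = 31·54063 + 2156
54063 = 25·2156 + 163
2156 = 13·163 + 37
163 = 4·37 + 15
37 = 2·15 + 7
15 = 2·7 + 1
7 = 7·1 + 0
gcd = 1, so a unique solution mod 1678109 exists.
Back-substitute for the Bézout coefficients:
1 = 15 − 2·7
1 = −2·37 + 5·15
1 = 5·163 − 22·37
1 = −22·2156 + 291·163
1 = 291·54063 − 7297·2156
1 = −7297·1678109 + 226498·54063
So 54063·(226498) ≡ 1 (mod 1678109), giving 54063⁻¹ ≡ 226498.
x ≡ 54063⁻¹·1121387 ≡ 226498·1121387 ≡ 46922 (mod 1678109).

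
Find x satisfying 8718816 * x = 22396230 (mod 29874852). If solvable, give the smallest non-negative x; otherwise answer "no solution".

gcd(8718816, 29874852):
29874852 = 3*8718816 + 3718404
8718816 = 2*3718404 + 1282008
3718404 = 2*1282008 + 1154388
1282008 = 1*1154388 + 127620
1154388 = 9*127620 + 5808
127620 = 21*5808 + 5652
5808 = 1*5652 + 156
5652 = 36*156 + 36
156 = 4*36 + 12
36 = 3*12 + 0
gcd = 12, but 12 ∤ 22396230, so the congruence has no solution.

no solution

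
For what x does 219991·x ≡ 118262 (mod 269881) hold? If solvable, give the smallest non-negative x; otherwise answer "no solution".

First find gcd(219991, 269881):
269881 = 1*219991 + 49890
219991 = 4*49890 + 20431
49890 = 2*20431 + 9028
20431 = 2*9028 + 2375
9028 = 3*2375 + 1903
2375 = 1*1903 + 472
1903 = 4*472 + 15
472 = 31*15 + 7
15 = 2*7 + 1
7 = 7*1 + 0
gcd = 1, so a unique solution mod 269881 exists.
Back-substitute for the Bézout coefficients:
1 = 15 − 2·7
1 = −2·472 + 63·15
1 = 63·1903 − 254·472
1 = −254·2375 + 317·1903
1 = 317·9028 − 1205·2375
1 = −1205·20431 + 2727·9028
1 = 2727·49890 − 6659·20431
1 = −6659·219991 + 29363·49890
1 = 29363·269881 − 36022·219991
So 219991·(-36022) ≡ 1 (mod 269881), giving 219991⁻¹ ≡ 233859.
x ≡ 219991⁻¹·118262 ≡ 233859·118262 ≡ 37821 (mod 269881).

37821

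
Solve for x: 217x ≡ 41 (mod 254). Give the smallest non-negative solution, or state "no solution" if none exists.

95

First find gcd(217, 254):
254 = 1×217 + 37
217 = 5×37 + 32
37 = 1×32 + 5
32 = 6×5 + 2
5 = 2×2 + 1
2 = 2×1 + 0
gcd = 1, so a unique solution mod 254 exists.
Back-substitute for the Bézout coefficients:
1 = 5 − 2·2
1 = −2·32 + 13·5
1 = 13·37 − 15·32
1 = −15·217 + 88·37
1 = 88·254 − 103·217
So 217·(-103) ≡ 1 (mod 254), giving 217⁻¹ ≡ 151.
x ≡ 217⁻¹·41 ≡ 151·41 ≡ 95 (mod 254).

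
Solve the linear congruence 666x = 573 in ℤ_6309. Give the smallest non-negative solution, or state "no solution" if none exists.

no solution

gcd(666, 6309):
6309 = 9×666 + 315
666 = 2×315 + 36
315 = 8×36 + 27
36 = 1×27 + 9
27 = 3×9 + 0
gcd = 9, but 9 ∤ 573, so the congruence has no solution.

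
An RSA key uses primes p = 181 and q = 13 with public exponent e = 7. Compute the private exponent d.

1543

φ(n) = (p−1)(q−1) = 180·12 = 2160.
Need d with 7·d ≡ 1 (mod 2160). Apply the extended Euclidean algorithm:
2160 = 308×7 + 4
7 = 1×4 + 3
4 = 1×3 + 1
3 = 3×1 + 0
Back-substitute:
1 = 4 − 3
1 = −7 + 2·4
1 = 2·2160 − 617·7
So 7·(-617) ≡ 1 (mod 2160), hence d ≡ -617 ≡ 1543 (mod 2160).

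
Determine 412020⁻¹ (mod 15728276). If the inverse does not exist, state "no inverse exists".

Compute gcd(412020, 15728276):
15728276 = 38*412020 + 71516
412020 = 5*71516 + 54440
71516 = 1*54440 + 17076
54440 = 3*17076 + 3212
17076 = 5*3212 + 1016
3212 = 3*1016 + 164
1016 = 6*164 + 32
164 = 5*32 + 4
32 = 8*4 + 0
Since gcd = 4 > 1, 412020 is not a unit mod 15728276.

no inverse exists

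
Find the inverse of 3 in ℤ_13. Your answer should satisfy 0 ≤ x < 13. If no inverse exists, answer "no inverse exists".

Apply the Euclidean algorithm to 13 and 3:
13 = 4×3 + 1
3 = 3×1 + 0
Since gcd(3, 13) = 1, back-substitute to write 1 as a combination:
1 = 13 − 4·3
Thus 3·(-4) ≡ 1 (mod 13); reducing, -4 mod 13 = 9.

9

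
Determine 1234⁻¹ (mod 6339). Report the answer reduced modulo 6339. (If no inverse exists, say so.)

Run Euclid on (6339, 1234):
6339 = 5·1234 + 169
1234 = 7·169 + 51
169 = 3·51 + 16
51 = 3·16 + 3
16 = 5·3 + 1
3 = 3·1 + 0
Since gcd(1234, 6339) = 1, back-substitute to write 1 as a combination:
1 = 16 − 5·3
1 = −5·51 + 16·16
1 = 16·169 − 53·51
1 = −53·1234 + 387·169
1 = 387·6339 − 1988·1234
Hence 1234⁻¹ ≡ -1988 ≡ 4351 (mod 6339).

4351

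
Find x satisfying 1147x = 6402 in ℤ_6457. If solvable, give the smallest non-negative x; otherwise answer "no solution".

First find gcd(1147, 6457):
6457 = 5×1147 + 722
1147 = 1×722 + 425
722 = 1×425 + 297
425 = 1×297 + 128
297 = 2×128 + 41
128 = 3×41 + 5
41 = 8×5 + 1
5 = 5×1 + 0
gcd = 1, so a unique solution mod 6457 exists.
Back-substitute for the Bézout coefficients:
1 = 41 − 8·5
1 = −8·128 + 25·41
1 = 25·297 − 58·128
1 = −58·425 + 83·297
1 = 83·722 − 141·425
1 = −141·1147 + 224·722
1 = 224·6457 − 1261·1147
So 1147·(-1261) ≡ 1 (mod 6457), giving 1147⁻¹ ≡ 5196.
x ≡ 1147⁻¹·6402 ≡ 5196·6402 ≡ 4785 (mod 6457).

4785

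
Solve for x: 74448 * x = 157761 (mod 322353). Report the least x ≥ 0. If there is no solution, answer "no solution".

First find gcd(74448, 322353):
322353 = 4*74448 + 24561
74448 = 3*24561 + 765
24561 = 32*765 + 81
765 = 9*81 + 36
81 = 2*36 + 9
36 = 4*9 + 0
gcd = 9 and 9 | 157761, so solutions exist. Divide through by 9: 8272x ≡ 17529 (mod 35817).
Now find 8272⁻¹ mod 35817:
35817 = 4·8272 + 2729
8272 = 3·2729 + 85
2729 = 32·85 + 9
85 = 9·9 + 4
9 = 2·4 + 1
4 = 4·1 + 0
Back-substitute:
1 = 9 − 2·4
1 = −2·85 + 19·9
1 = 19·2729 − 610·85
1 = −610·8272 + 1849·2729
1 = 1849·35817 − 8006·8272
So 8272·(-8006) ≡ 1 (mod 35817), i.e. 8272⁻¹ ≡ 27811.
Then x ≡ 27811·17529 ≡ 29649 (mod 35817); the smallest non-negative solution is x = 29649.

29649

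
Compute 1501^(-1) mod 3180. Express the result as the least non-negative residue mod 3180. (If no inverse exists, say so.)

Apply the Euclidean algorithm to 3180 and 1501:
3180 = 2·1501 + 178
1501 = 8·178 + 77
178 = 2·77 + 24
77 = 3·24 + 5
24 = 4·5 + 4
5 = 1·4 + 1
4 = 4·1 + 0
Since gcd(1501, 3180) = 1, back-substitute to write 1 as a combination:
1 = 5 − 4
1 = −24 + 5·5
1 = 5·77 − 16·24
1 = −16·178 + 37·77
1 = 37·1501 − 312·178
1 = −312·3180 + 661·1501
So 1501·661 ≡ 1 (mod 3180).

661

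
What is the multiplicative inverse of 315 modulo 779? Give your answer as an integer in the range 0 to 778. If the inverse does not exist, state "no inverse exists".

596

Apply the Euclidean algorithm to 779 and 315:
779 = 2·315 + 149
315 = 2·149 + 17
149 = 8·17 + 13
17 = 1·13 + 4
13 = 3·4 + 1
4 = 4·1 + 0
gcd = 1, so the inverse exists. Back-substitute:
1 = 13 − 3·4
1 = −3·17 + 4·13
1 = 4·149 − 35·17
1 = −35·315 + 74·149
1 = 74·779 − 183·315
Thus 315·(-183) ≡ 1 (mod 779); reducing, -183 mod 779 = 596.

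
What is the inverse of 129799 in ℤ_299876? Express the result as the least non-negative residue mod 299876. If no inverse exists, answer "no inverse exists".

gcd(299876, 129799) by repeated division:
299876 = 2·129799 + 40278
129799 = 3·40278 + 8965
40278 = 4·8965 + 4418
8965 = 2·4418 + 129
4418 = 34·129 + 32
129 = 4·32 + 1
32 = 32·1 + 0
The gcd is 1. Working backward:
1 = 129 − 4·32
1 = −4·4418 + 137·129
1 = 137·8965 − 278·4418
1 = −278·40278 + 1249·8965
1 = 1249·129799 − 4025·40278
1 = −4025·299876 + 9299·129799
So 129799·9299 ≡ 1 (mod 299876).

9299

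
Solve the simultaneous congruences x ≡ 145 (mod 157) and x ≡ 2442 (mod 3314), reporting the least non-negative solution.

350412

Write x = 145 + 157·k. Then 157·k ≡ 2442 − 145 ≡ 2297 (mod 3314).
Need 157⁻¹ mod 3314. Extended Euclid on (3314, 157):
3314 = 21*157 + 17
157 = 9*17 + 4
17 = 4*4 + 1
4 = 4*1 + 0
Back-substitute:
1 = 17 − 4·4
1 = −4·157 + 37·17
1 = 37·3314 − 781·157
157⁻¹ ≡ 2533 (mod 3314), so k ≡ 2533·2297 ≡ 2231 (mod 3314).
x = 145 + 157·2231 = 350412.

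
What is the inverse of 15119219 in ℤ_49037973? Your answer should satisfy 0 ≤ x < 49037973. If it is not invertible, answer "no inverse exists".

Apply the Euclidean algorithm to 49037973 and 15119219:
49037973 = 3·15119219 + 3680316
15119219 = 4·3680316 + 397955
3680316 = 9·397955 + 98721
397955 = 4·98721 + 3071
98721 = 32·3071 + 449
3071 = 6·449 + 377
449 = 1·377 + 72
377 = 5·72 + 17
72 = 4·17 + 4
17 = 4·4 + 1
4 = 4·1 + 0
gcd = 1, so the inverse exists. Back-substitute:
1 = 17 − 4·4
1 = −4·72 + 17·17
1 = 17·377 − 89·72
1 = −89·449 + 106·377
1 = 106·3071 − 725·449
1 = −725·98721 + 23306·3071
1 = 23306·397955 − 93949·98721
1 = −93949·3680316 + 868847·397955
1 = 868847·15119219 − 3569337·3680316
1 = −3569337·49037973 + 11576858·15119219
So 15119219·11576858 ≡ 1 (mod 49037973).

11576858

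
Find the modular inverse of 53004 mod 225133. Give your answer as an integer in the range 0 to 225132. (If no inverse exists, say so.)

Extended Euclidean algorithm:
225133 = 4·53004 + 13117
53004 = 4·13117 + 536
13117 = 24·536 + 253
536 = 2·253 + 30
253 = 8·30 + 13
30 = 2·13 + 4
13 = 3·4 + 1
4 = 4·1 + 0
The gcd is 1. Working backward:
1 = 13 − 3·4
1 = −3·30 + 7·13
1 = 7·253 − 59·30
1 = −59·536 + 125·253
1 = 125·13117 − 3059·536
1 = −3059·53004 + 12361·13117
1 = 12361·225133 − 52503·53004
Hence 53004⁻¹ ≡ -52503 ≡ 172630 (mod 225133).

172630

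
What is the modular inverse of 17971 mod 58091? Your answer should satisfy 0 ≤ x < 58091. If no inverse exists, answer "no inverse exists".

Extended Euclidean algorithm:
58091 = 3·17971 + 4178
17971 = 4·4178 + 1259
4178 = 3·1259 + 401
1259 = 3·401 + 56
401 = 7·56 + 9
56 = 6·9 + 2
9 = 4·2 + 1
2 = 2·1 + 0
The gcd is 1. Working backward:
1 = 9 − 4·2
1 = −4·56 + 25·9
1 = 25·401 − 179·56
1 = −179·1259 + 562·401
1 = 562·4178 − 1865·1259
1 = −1865·17971 + 8022·4178
1 = 8022·58091 − 25931·17971
So 17971·(-25931) ≡ 1 (mod 58091), and -25931 ≡ 32160 (mod 58091).

32160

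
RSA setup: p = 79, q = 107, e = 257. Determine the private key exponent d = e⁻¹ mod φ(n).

φ(n) = (p−1)(q−1) = 78·106 = 8268.
Need d with 257·d ≡ 1 (mod 8268). Apply the extended Euclidean algorithm:
8268 = 32×257 + 44
257 = 5×44 + 37
44 = 1×37 + 7
37 = 5×7 + 2
7 = 3×2 + 1
2 = 2×1 + 0
Back-substitute:
1 = 7 − 3·2
1 = −3·37 + 16·7
1 = 16·44 − 19·37
1 = −19·257 + 111·44
1 = 111·8268 − 3571·257
So 257·(-3571) ≡ 1 (mod 8268), hence d ≡ -3571 ≡ 4697 (mod 8268).

4697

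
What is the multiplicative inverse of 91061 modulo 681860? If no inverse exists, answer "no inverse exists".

140721

Extended Euclidean algorithm:
681860 = 7·91061 + 44433
91061 = 2·44433 + 2195
44433 = 20·2195 + 533
2195 = 4·533 + 63
533 = 8·63 + 29
63 = 2·29 + 5
29 = 5·5 + 4
5 = 1·4 + 1
4 = 4·1 + 0
gcd = 1, so the inverse exists. Back-substitute:
1 = 5 − 4
1 = −29 + 6·5
1 = 6·63 − 13·29
1 = −13·533 + 110·63
1 = 110·2195 − 453·533
1 = −453·44433 + 9170·2195
1 = 9170·91061 − 18793·44433
1 = −18793·681860 + 140721·91061
So 91061·140721 ≡ 1 (mod 681860).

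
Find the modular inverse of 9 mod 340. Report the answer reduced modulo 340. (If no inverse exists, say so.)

gcd(340, 9) by repeated division:
340 = 37*9 + 7
9 = 1*7 + 2
7 = 3*2 + 1
2 = 2*1 + 0
The gcd is 1. Working backward:
1 = 7 − 3·2
1 = −3·9 + 4·7
1 = 4·340 − 151·9
Hence 9⁻¹ ≡ -151 ≡ 189 (mod 340).

189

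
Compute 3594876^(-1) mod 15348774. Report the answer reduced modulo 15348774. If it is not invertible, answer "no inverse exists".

no inverse exists

Euclidean algorithm on 15348774, 3594876:
15348774 = 4·3594876 + 969270
3594876 = 3·969270 + 687066
969270 = 1·687066 + 282204
687066 = 2·282204 + 122658
282204 = 2·122658 + 36888
122658 = 3·36888 + 11994
36888 = 3·11994 + 906
11994 = 13·906 + 216
906 = 4·216 + 42
216 = 5·42 + 6
42 = 7·6 + 0
Since gcd = 6 > 1, 3594876 is not a unit mod 15348774.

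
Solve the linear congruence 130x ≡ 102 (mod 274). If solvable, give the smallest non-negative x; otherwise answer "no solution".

5

First find gcd(130, 274):
274 = 2×130 + 14
130 = 9×14 + 4
14 = 3×4 + 2
4 = 2×2 + 0
gcd = 2 and 2 | 102, so solutions exist. Divide through by 2: 65x ≡ 51 (mod 137).
Now find 65⁻¹ mod 137:
137 = 2×65 + 7
65 = 9×7 + 2
7 = 3×2 + 1
2 = 2×1 + 0
Back-substitute:
1 = 7 − 3·2
1 = −3·65 + 28·7
1 = 28·137 − 59·65
So 65·(-59) ≡ 1 (mod 137), i.e. 65⁻¹ ≡ 78.
Then x ≡ 78·51 ≡ 5 (mod 137); the smallest non-negative solution is x = 5.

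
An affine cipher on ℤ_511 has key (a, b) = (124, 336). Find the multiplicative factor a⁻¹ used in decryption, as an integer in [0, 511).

Extended Euclidean algorithm:
511 = 4×124 + 15
124 = 8×15 + 4
15 = 3×4 + 3
4 = 1×3 + 1
3 = 3×1 + 0
Since gcd(124, 511) = 1, back-substitute to write 1 as a combination:
1 = 4 − 3
1 = −15 + 4·4
1 = 4·124 − 33·15
1 = −33·511 + 136·124
So 124·136 ≡ 1 (mod 511).

136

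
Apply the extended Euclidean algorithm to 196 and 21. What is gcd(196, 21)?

Apply Euclid's algorithm to 196 and 21:
196 = 9*21 + 7
21 = 3*7 + 0
gcd(196, 21) = 7.
Working backward:
7 = 196 − 9·21
So 7 = (1)·196 + (-9)·21.

7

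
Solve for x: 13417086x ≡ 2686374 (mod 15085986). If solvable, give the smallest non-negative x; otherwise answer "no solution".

1122783

First find gcd(13417086, 15085986):
15085986 = 1·13417086 + 1668900
13417086 = 8·1668900 + 65886
1668900 = 25·65886 + 21750
65886 = 3·21750 + 636
21750 = 34·636 + 126
636 = 5·126 + 6
126 = 21·6 + 0
gcd = 6 and 6 | 2686374, so solutions exist. Divide through by 6: 2236181x ≡ 447729 (mod 2514331).
Now find 2236181⁻¹ mod 2514331:
2514331 = 1*2236181 + 278150
2236181 = 8*278150 + 10981
278150 = 25*10981 + 3625
10981 = 3*3625 + 106
3625 = 34*106 + 21
106 = 5*21 + 1
21 = 21*1 + 0
Back-substitute:
1 = 106 − 5·21
1 = −5·3625 + 171·106
1 = 171·10981 − 518·3625
1 = −518·278150 + 13121·10981
1 = 13121·2236181 − 105486·278150
1 = −105486·2514331 + 118607·2236181
So 2236181⁻¹ ≡ 118607 (mod 2514331).
Then x ≡ 118607·447729 ≡ 1122783 (mod 2514331); the smallest non-negative solution is x = 1122783.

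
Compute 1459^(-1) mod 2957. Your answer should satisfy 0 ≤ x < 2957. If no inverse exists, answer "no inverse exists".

Extended Euclidean algorithm:
2957 = 2×1459 + 39
1459 = 37×39 + 16
39 = 2×16 + 7
16 = 2×7 + 2
7 = 3×2 + 1
2 = 2×1 + 0
The gcd is 1. Working backward:
1 = 7 − 3·2
1 = −3·16 + 7·7
1 = 7·39 − 17·16
1 = −17·1459 + 636·39
1 = 636·2957 − 1289·1459
So 1459·(-1289) ≡ 1 (mod 2957), and -1289 ≡ 1668 (mod 2957).

1668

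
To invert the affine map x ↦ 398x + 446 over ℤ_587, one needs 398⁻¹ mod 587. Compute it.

323

Run Euclid on (587, 398):
587 = 1×398 + 189
398 = 2×189 + 20
189 = 9×20 + 9
20 = 2×9 + 2
9 = 4×2 + 1
2 = 2×1 + 0
The gcd is 1. Working backward:
1 = 9 − 4·2
1 = −4·20 + 9·9
1 = 9·189 − 85·20
1 = −85·398 + 179·189
1 = 179·587 − 264·398
Hence 398⁻¹ ≡ -264 ≡ 323 (mod 587).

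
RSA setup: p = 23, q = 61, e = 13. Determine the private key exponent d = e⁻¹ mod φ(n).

φ(n) = (p−1)(q−1) = 22·60 = 1320.
Need d with 13·d ≡ 1 (mod 1320). Apply the extended Euclidean algorithm:
1320 = 101·13 + 7
13 = 1·7 + 6
7 = 1·6 + 1
6 = 6·1 + 0
Back-substitute:
1 = 7 − 6
1 = −13 + 2·7
1 = 2·1320 − 203·13
So 13·(-203) ≡ 1 (mod 1320), hence d ≡ -203 ≡ 1117 (mod 1320).

1117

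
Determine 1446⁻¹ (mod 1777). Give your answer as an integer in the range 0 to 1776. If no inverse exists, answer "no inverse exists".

102

Extended Euclidean algorithm:
1777 = 1×1446 + 331
1446 = 4×331 + 122
331 = 2×122 + 87
122 = 1×87 + 35
87 = 2×35 + 17
35 = 2×17 + 1
17 = 17×1 + 0
gcd = 1, so the inverse exists. Back-substitute:
1 = 35 − 2·17
1 = −2·87 + 5·35
1 = 5·122 − 7·87
1 = −7·331 + 19·122
1 = 19·1446 − 83·331
1 = −83·1777 + 102·1446
So 1446·102 ≡ 1 (mod 1777).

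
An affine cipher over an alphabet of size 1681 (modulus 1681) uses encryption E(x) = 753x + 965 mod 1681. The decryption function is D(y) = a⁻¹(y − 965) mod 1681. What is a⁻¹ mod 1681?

1364

Apply the Euclidean algorithm to 1681 and 753:
1681 = 2·753 + 175
753 = 4·175 + 53
175 = 3·53 + 16
53 = 3·16 + 5
16 = 3·5 + 1
5 = 5·1 + 0
gcd = 1, so the inverse exists. Back-substitute:
1 = 16 − 3·5
1 = −3·53 + 10·16
1 = 10·175 − 33·53
1 = −33·753 + 142·175
1 = 142·1681 − 317·753
Thus 753·(-317) ≡ 1 (mod 1681); reducing, -317 mod 1681 = 1364.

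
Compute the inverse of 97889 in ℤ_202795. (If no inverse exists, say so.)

164444

Apply the Euclidean algorithm to 202795 and 97889:
202795 = 2*97889 + 7017
97889 = 13*7017 + 6668
7017 = 1*6668 + 349
6668 = 19*349 + 37
349 = 9*37 + 16
37 = 2*16 + 5
16 = 3*5 + 1
5 = 5*1 + 0
The gcd is 1. Working backward:
1 = 16 − 3·5
1 = −3·37 + 7·16
1 = 7·349 − 66·37
1 = −66·6668 + 1261·349
1 = 1261·7017 − 1327·6668
1 = −1327·97889 + 18512·7017
1 = 18512·202795 − 38351·97889
So 97889·(-38351) ≡ 1 (mod 202795), and -38351 ≡ 164444 (mod 202795).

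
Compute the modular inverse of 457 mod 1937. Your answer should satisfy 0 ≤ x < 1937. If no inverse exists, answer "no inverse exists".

Apply the Euclidean algorithm to 1937 and 457:
1937 = 4×457 + 109
457 = 4×109 + 21
109 = 5×21 + 4
21 = 5×4 + 1
4 = 4×1 + 0
The gcd is 1. Working backward:
1 = 21 − 5·4
1 = −5·109 + 26·21
1 = 26·457 − 109·109
1 = −109·1937 + 462·457
So 457·462 ≡ 1 (mod 1937).

462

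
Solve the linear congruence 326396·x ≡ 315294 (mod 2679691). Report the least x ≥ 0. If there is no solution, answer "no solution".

40673

First find gcd(326396, 2679691):
2679691 = 8·326396 + 68523
326396 = 4·68523 + 52304
68523 = 1·52304 + 16219
52304 = 3·16219 + 3647
16219 = 4·3647 + 1631
3647 = 2·1631 + 385
1631 = 4·385 + 91
385 = 4·91 + 21
91 = 4·21 + 7
21 = 3·7 + 0
gcd = 7 and 7 | 315294, so solutions exist. Divide through by 7: 46628x ≡ 45042 (mod 382813).
Now find 46628⁻¹ mod 382813:
382813 = 8×46628 + 9789
46628 = 4×9789 + 7472
9789 = 1×7472 + 2317
7472 = 3×2317 + 521
2317 = 4×521 + 233
521 = 2×233 + 55
233 = 4×55 + 13
55 = 4×13 + 3
13 = 4×3 + 1
3 = 3×1 + 0
Back-substitute:
1 = 13 − 4·3
1 = −4·55 + 17·13
1 = 17·233 − 72·55
1 = −72·521 + 161·233
1 = 161·2317 − 716·521
1 = −716·7472 + 2309·2317
1 = 2309·9789 − 3025·7472
1 = −3025·46628 + 14409·9789
1 = 14409·382813 − 118297·46628
So 46628·(-118297) ≡ 1 (mod 382813), i.e. 46628⁻¹ ≡ 264516.
Then x ≡ 264516·45042 ≡ 40673 (mod 382813); the smallest non-negative solution is x = 40673.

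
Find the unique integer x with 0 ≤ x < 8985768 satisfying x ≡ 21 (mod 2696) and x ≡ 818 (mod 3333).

Write x = 21 + 2696·k. Then 2696·k ≡ 818 − 21 ≡ 797 (mod 3333).
Need 2696⁻¹ mod 3333. Extended Euclid on (3333, 2696):
3333 = 1*2696 + 637
2696 = 4*637 + 148
637 = 4*148 + 45
148 = 3*45 + 13
45 = 3*13 + 6
13 = 2*6 + 1
6 = 6*1 + 0
Back-substitute:
1 = 13 − 2·6
1 = −2·45 + 7·13
1 = 7·148 − 23·45
1 = −23·637 + 99·148
1 = 99·2696 − 419·637
1 = −419·3333 + 518·2696
2696⁻¹ ≡ 518 (mod 3333), so k ≡ 518·797 ≡ 2887 (mod 3333).
x = 21 + 2696·2887 = 7783373.

7783373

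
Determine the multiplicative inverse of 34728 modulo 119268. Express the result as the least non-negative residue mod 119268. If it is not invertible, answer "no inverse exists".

no inverse exists

Euclidean algorithm on 119268, 34728:
119268 = 3×34728 + 15084
34728 = 2×15084 + 4560
15084 = 3×4560 + 1404
4560 = 3×1404 + 348
1404 = 4×348 + 12
348 = 29×12 + 0
gcd(34728, 119268) = 12 ≠ 1, so 34728 has no multiplicative inverse modulo 119268.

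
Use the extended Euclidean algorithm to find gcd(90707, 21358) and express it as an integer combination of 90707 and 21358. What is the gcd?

Euclidean algorithm:
90707 = 4*21358 + 5275
21358 = 4*5275 + 258
5275 = 20*258 + 115
258 = 2*115 + 28
115 = 4*28 + 3
28 = 9*3 + 1
3 = 3*1 + 0
gcd(90707, 21358) = 1.
Express as a combination:
1 = 28 − 9·3
1 = −9·115 + 37·28
1 = 37·258 − 83·115
1 = −83·5275 + 1697·258
1 = 1697·21358 − 6871·5275
1 = −6871·90707 + 29181·21358
So 1 = (-6871)·90707 + (29181)·21358.

1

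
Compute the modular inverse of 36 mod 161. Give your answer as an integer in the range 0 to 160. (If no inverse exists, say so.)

Extended Euclidean algorithm:
161 = 4·36 + 17
36 = 2·17 + 2
17 = 8·2 + 1
2 = 2·1 + 0
The gcd is 1. Working backward:
1 = 17 − 8·2
1 = −8·36 + 17·17
1 = 17·161 − 76·36
Thus 36·(-76) ≡ 1 (mod 161); reducing, -76 mod 161 = 85.

85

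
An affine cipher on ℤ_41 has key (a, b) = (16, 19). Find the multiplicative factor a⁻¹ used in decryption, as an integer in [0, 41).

Apply the Euclidean algorithm to 41 and 16:
41 = 2×16 + 9
16 = 1×9 + 7
9 = 1×7 + 2
7 = 3×2 + 1
2 = 2×1 + 0
The gcd is 1. Working backward:
1 = 7 − 3·2
1 = −3·9 + 4·7
1 = 4·16 − 7·9
1 = −7·41 + 18·16
So 16·18 ≡ 1 (mod 41).

18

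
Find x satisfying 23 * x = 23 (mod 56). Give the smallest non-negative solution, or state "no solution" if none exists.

1

First find gcd(23, 56):
56 = 2*23 + 10
23 = 2*10 + 3
10 = 3*3 + 1
3 = 3*1 + 0
gcd = 1, so a unique solution mod 56 exists.
Back-substitute for the Bézout coefficients:
1 = 10 − 3·3
1 = −3·23 + 7·10
1 = 7·56 − 17·23
So 23·(-17) ≡ 1 (mod 56), giving 23⁻¹ ≡ 39.
x ≡ 23⁻¹·23 ≡ 39·23 ≡ 1 (mod 56).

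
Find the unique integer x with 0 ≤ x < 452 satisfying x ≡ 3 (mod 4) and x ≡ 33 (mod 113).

259

Write x = 3 + 4·k. Then 4·k ≡ 33 − 3 ≡ 30 (mod 113).
Need 4⁻¹ mod 113. Extended Euclid on (113, 4):
113 = 28·4 + 1
4 = 4·1 + 0
Back-substitute:
1 = 113 − 28·4
4⁻¹ ≡ 85 (mod 113), so k ≡ 85·30 ≡ 64 (mod 113).
x = 3 + 4·64 = 259.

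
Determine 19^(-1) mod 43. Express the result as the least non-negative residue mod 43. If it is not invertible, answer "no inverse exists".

Extended Euclidean algorithm:
43 = 2*19 + 5
19 = 3*5 + 4
5 = 1*4 + 1
4 = 4*1 + 0
gcd = 1, so the inverse exists. Back-substitute:
1 = 5 − 4
1 = −19 + 4·5
1 = 4·43 − 9·19
Thus 19·(-9) ≡ 1 (mod 43); reducing, -9 mod 43 = 34.

34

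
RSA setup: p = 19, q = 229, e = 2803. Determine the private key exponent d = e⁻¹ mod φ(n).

1123

φ(n) = (p−1)(q−1) = 18·228 = 4104.
Need d with 2803·d ≡ 1 (mod 4104). Apply the extended Euclidean algorithm:
4104 = 1·2803 + 1301
2803 = 2·1301 + 201
1301 = 6·201 + 95
201 = 2·95 + 11
95 = 8·11 + 7
11 = 1·7 + 4
7 = 1·4 + 3
4 = 1·3 + 1
3 = 3·1 + 0
Back-substitute:
1 = 4 − 3
1 = −7 + 2·4
1 = 2·11 − 3·7
1 = −3·95 + 26·11
1 = 26·201 − 55·95
1 = −55·1301 + 356·201
1 = 356·2803 − 767·1301
1 = −767·4104 + 1123·2803
So 2803·1123 ≡ 1 (mod 4104), hence d = 1123.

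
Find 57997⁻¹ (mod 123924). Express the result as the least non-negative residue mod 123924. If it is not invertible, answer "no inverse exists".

Run Euclid on (123924, 57997):
123924 = 2×57997 + 7930
57997 = 7×7930 + 2487
7930 = 3×2487 + 469
2487 = 5×469 + 142
469 = 3×142 + 43
142 = 3×43 + 13
43 = 3×13 + 4
13 = 3×4 + 1
4 = 4×1 + 0
Since gcd(57997, 123924) = 1, back-substitute to write 1 as a combination:
1 = 13 − 3·4
1 = −3·43 + 10·13
1 = 10·142 − 33·43
1 = −33·469 + 109·142
1 = 109·2487 − 578·469
1 = −578·7930 + 1843·2487
1 = 1843·57997 − 13479·7930
1 = −13479·123924 + 28801·57997
So 57997·28801 ≡ 1 (mod 123924).

28801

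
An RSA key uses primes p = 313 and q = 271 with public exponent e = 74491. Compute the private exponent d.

φ(n) = (p−1)(q−1) = 312·270 = 84240.
Need d with 74491·d ≡ 1 (mod 84240). Apply the extended Euclidean algorithm:
84240 = 1·74491 + 9749
74491 = 7·9749 + 6248
9749 = 1·6248 + 3501
6248 = 1·3501 + 2747
3501 = 1·2747 + 754
2747 = 3·754 + 485
754 = 1·485 + 269
485 = 1·269 + 216
269 = 1·216 + 53
216 = 4·53 + 4
53 = 13·4 + 1
4 = 4·1 + 0
Back-substitute:
1 = 53 − 13·4
1 = −13·216 + 53·53
1 = 53·269 − 66·216
1 = −66·485 + 119·269
1 = 119·754 − 185·485
1 = −185·2747 + 674·754
1 = 674·3501 − 859·2747
1 = −859·6248 + 1533·3501
1 = 1533·9749 − 2392·6248
1 = −2392·74491 + 18277·9749
1 = 18277·84240 − 20669·74491
So 74491·(-20669) ≡ 1 (mod 84240), hence d ≡ -20669 ≡ 63571 (mod 84240).

63571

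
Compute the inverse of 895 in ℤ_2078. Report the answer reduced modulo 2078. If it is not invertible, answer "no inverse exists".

Apply the Euclidean algorithm to 2078 and 895:
2078 = 2*895 + 288
895 = 3*288 + 31
288 = 9*31 + 9
31 = 3*9 + 4
9 = 2*4 + 1
4 = 4*1 + 0
gcd = 1, so the inverse exists. Back-substitute:
1 = 9 − 2·4
1 = −2·31 + 7·9
1 = 7·288 − 65·31
1 = −65·895 + 202·288
1 = 202·2078 − 469·895
So 895·(-469) ≡ 1 (mod 2078), and -469 ≡ 1609 (mod 2078).

1609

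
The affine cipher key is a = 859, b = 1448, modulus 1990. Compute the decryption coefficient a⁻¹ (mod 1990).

gcd(1990, 859) by repeated division:
1990 = 2×859 + 272
859 = 3×272 + 43
272 = 6×43 + 14
43 = 3×14 + 1
14 = 14×1 + 0
The gcd is 1. Working backward:
1 = 43 − 3·14
1 = −3·272 + 19·43
1 = 19·859 − 60·272
1 = −60·1990 + 139·859
So 859·139 ≡ 1 (mod 1990).

139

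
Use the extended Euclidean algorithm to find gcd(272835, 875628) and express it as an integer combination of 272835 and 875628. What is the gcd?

Euclidean algorithm:
875628 = 3*272835 + 57123
272835 = 4*57123 + 44343
57123 = 1*44343 + 12780
44343 = 3*12780 + 6003
12780 = 2*6003 + 774
6003 = 7*774 + 585
774 = 1*585 + 189
585 = 3*189 + 18
189 = 10*18 + 9
18 = 2*9 + 0
gcd(272835, 875628) = 9.
Back-substituting:
9 = 189 − 10·18
9 = −10·585 + 31·189
9 = 31·774 − 41·585
9 = −41·6003 + 318·774
9 = 318·12780 − 677·6003
9 = −677·44343 + 2349·12780
9 = 2349·57123 − 3026·44343
9 = −3026·272835 + 14453·57123
9 = 14453·875628 − 46385·272835
So 9 = (14453)·875628 + (-46385)·272835.

9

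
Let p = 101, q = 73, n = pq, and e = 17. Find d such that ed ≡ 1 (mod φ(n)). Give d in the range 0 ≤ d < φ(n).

6353

φ(n) = (p−1)(q−1) = 100·72 = 7200.
Need d with 17·d ≡ 1 (mod 7200). Apply the extended Euclidean algorithm:
7200 = 423·17 + 9
17 = 1·9 + 8
9 = 1·8 + 1
8 = 8·1 + 0
Back-substitute:
1 = 9 − 8
1 = −17 + 2·9
1 = 2·7200 − 847·17
So 17·(-847) ≡ 1 (mod 7200), hence d ≡ -847 ≡ 6353 (mod 7200).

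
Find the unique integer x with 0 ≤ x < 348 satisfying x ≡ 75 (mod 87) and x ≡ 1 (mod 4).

Write x = 75 + 87·k. Then 87·k ≡ 1 − 75 ≡ 2 (mod 4).
Need 87⁻¹ mod 4. Extended Euclid on (4, 3):
4 = 1*3 + 1
3 = 3*1 + 0
Back-substitute:
1 = 4 − 3
87⁻¹ ≡ 3 (mod 4), so k ≡ 3·2 ≡ 2 (mod 4).
x = 75 + 87·2 = 249.

249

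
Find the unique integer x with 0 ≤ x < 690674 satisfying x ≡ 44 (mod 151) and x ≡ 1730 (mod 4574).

674108

Write x = 44 + 151·k. Then 151·k ≡ 1730 − 44 ≡ 1686 (mod 4574).
Need 151⁻¹ mod 4574. Extended Euclid on (4574, 151):
4574 = 30·151 + 44
151 = 3·44 + 19
44 = 2·19 + 6
19 = 3·6 + 1
6 = 6·1 + 0
Back-substitute:
1 = 19 − 3·6
1 = −3·44 + 7·19
1 = 7·151 − 24·44
1 = −24·4574 + 727·151
151⁻¹ ≡ 727 (mod 4574), so k ≡ 727·1686 ≡ 4464 (mod 4574).
x = 44 + 151·4464 = 674108.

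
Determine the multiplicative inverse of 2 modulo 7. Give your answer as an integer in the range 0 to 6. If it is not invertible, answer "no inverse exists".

Extended Euclidean algorithm:
7 = 3×2 + 1
2 = 2×1 + 0
gcd = 1, so the inverse exists. Back-substitute:
1 = 7 − 3·2
Hence 2⁻¹ ≡ -3 ≡ 4 (mod 7).

4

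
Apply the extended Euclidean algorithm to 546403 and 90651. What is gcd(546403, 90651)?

Repeated division:
546403 = 6×90651 + 2497
90651 = 36×2497 + 759
2497 = 3×759 + 220
759 = 3×220 + 99
220 = 2×99 + 22
99 = 4×22 + 11
22 = 2×11 + 0
gcd(546403, 90651) = 11.
Back-substituting:
11 = 99 − 4·22
11 = −4·220 + 9·99
11 = 9·759 − 31·220
11 = −31·2497 + 102·759
11 = 102·90651 − 3703·2497
11 = −3703·546403 + 22320·90651
So 11 = (-3703)·546403 + (22320)·90651.

11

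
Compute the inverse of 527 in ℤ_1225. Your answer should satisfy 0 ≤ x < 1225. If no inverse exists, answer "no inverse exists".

gcd(1225, 527) by repeated division:
1225 = 2*527 + 171
527 = 3*171 + 14
171 = 12*14 + 3
14 = 4*3 + 2
3 = 1*2 + 1
2 = 2*1 + 0
Since gcd(527, 1225) = 1, back-substitute to write 1 as a combination:
1 = 3 − 2
1 = −14 + 5·3
1 = 5·171 − 61·14
1 = −61·527 + 188·171
1 = 188·1225 − 437·527
Thus 527·(-437) ≡ 1 (mod 1225); reducing, -437 mod 1225 = 788.

788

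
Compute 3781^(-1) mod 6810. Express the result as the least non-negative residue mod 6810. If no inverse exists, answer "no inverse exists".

Apply the Euclidean algorithm to 6810 and 3781:
6810 = 1·3781 + 3029
3781 = 1·3029 + 752
3029 = 4·752 + 21
752 = 35·21 + 17
21 = 1·17 + 4
17 = 4·4 + 1
4 = 4·1 + 0
The gcd is 1. Working backward:
1 = 17 − 4·4
1 = −4·21 + 5·17
1 = 5·752 − 179·21
1 = −179·3029 + 721·752
1 = 721·3781 − 900·3029
1 = −900·6810 + 1621·3781
So 3781·1621 ≡ 1 (mod 6810).

1621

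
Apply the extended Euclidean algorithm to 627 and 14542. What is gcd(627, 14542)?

11

Euclidean algorithm:
14542 = 23·627 + 121
627 = 5·121 + 22
121 = 5·22 + 11
22 = 2·11 + 0
gcd(627, 14542) = 11.
Back-substituting:
11 = 121 − 5·22
11 = −5·627 + 26·121
11 = 26·14542 − 603·627
So 11 = (26)·14542 + (-603)·627.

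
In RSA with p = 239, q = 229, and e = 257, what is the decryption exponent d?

φ(n) = (p−1)(q−1) = 238·228 = 54264.
Need d with 257·d ≡ 1 (mod 54264). Apply the extended Euclidean algorithm:
54264 = 211·257 + 37
257 = 6·37 + 35
37 = 1·35 + 2
35 = 17·2 + 1
2 = 2·1 + 0
Back-substitute:
1 = 35 − 17·2
1 = −17·37 + 18·35
1 = 18·257 − 125·37
1 = −125·54264 + 26393·257
So 257·26393 ≡ 1 (mod 54264), hence d = 26393.

26393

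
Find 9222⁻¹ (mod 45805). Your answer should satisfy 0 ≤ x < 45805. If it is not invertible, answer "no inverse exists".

10813

Extended Euclidean algorithm:
45805 = 4*9222 + 8917
9222 = 1*8917 + 305
8917 = 29*305 + 72
305 = 4*72 + 17
72 = 4*17 + 4
17 = 4*4 + 1
4 = 4*1 + 0
The gcd is 1. Working backward:
1 = 17 − 4·4
1 = −4·72 + 17·17
1 = 17·305 − 72·72
1 = −72·8917 + 2105·305
1 = 2105·9222 − 2177·8917
1 = −2177·45805 + 10813·9222
So 9222·10813 ≡ 1 (mod 45805).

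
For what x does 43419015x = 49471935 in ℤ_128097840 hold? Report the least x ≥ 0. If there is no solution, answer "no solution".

First find gcd(43419015, 128097840):
128097840 = 2·43419015 + 41259810
43419015 = 1·41259810 + 2159205
41259810 = 19·2159205 + 234915
2159205 = 9·234915 + 44970
234915 = 5·44970 + 10065
44970 = 4·10065 + 4710
10065 = 2·4710 + 645
4710 = 7·645 + 195
645 = 3·195 + 60
195 = 3·60 + 15
60 = 4·15 + 0
gcd = 15 and 15 | 49471935, so solutions exist. Divide through by 15: 2894601x ≡ 3298129 (mod 8539856).
Now find 2894601⁻¹ mod 8539856:
8539856 = 2·2894601 + 2750654
2894601 = 1·2750654 + 143947
2750654 = 19·143947 + 15661
143947 = 9·15661 + 2998
15661 = 5·2998 + 671
2998 = 4·671 + 314
671 = 2·314 + 43
314 = 7·43 + 13
43 = 3·13 + 4
13 = 3·4 + 1
4 = 4·1 + 0
Back-substitute:
1 = 13 − 3·4
1 = −3·43 + 10·13
1 = 10·314 − 73·43
1 = −73·671 + 156·314
1 = 156·2998 − 697·671
1 = −697·15661 + 3641·2998
1 = 3641·143947 − 33466·15661
1 = −33466·2750654 + 639495·143947
1 = 639495·2894601 − 672961·2750654
1 = −672961·8539856 + 1985417·2894601
So 2894601⁻¹ ≡ 1985417 (mod 8539856).
Then x ≡ 1985417·3298129 ≡ 4760537 (mod 8539856); the smallest non-negative solution is x = 4760537.

4760537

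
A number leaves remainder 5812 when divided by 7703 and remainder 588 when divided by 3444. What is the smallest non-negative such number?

7801248

Write x = 5812 + 7703·k. Then 7703·k ≡ 588 − 5812 ≡ 1664 (mod 3444).
Need 7703⁻¹ mod 3444. Extended Euclid on (3444, 815):
3444 = 4*815 + 184
815 = 4*184 + 79
184 = 2*79 + 26
79 = 3*26 + 1
26 = 26*1 + 0
Back-substitute:
1 = 79 − 3·26
1 = −3·184 + 7·79
1 = 7·815 − 31·184
1 = −31·3444 + 131·815
7703⁻¹ ≡ 131 (mod 3444), so k ≡ 131·1664 ≡ 1012 (mod 3444).
x = 5812 + 7703·1012 = 7801248.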